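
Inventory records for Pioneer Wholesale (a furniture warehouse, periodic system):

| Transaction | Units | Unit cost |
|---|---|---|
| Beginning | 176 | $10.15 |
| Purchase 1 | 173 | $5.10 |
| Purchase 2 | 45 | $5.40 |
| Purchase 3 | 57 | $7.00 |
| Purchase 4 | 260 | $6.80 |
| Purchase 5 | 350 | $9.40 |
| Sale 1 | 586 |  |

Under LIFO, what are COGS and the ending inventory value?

COGS = $4,894.80; ending inventory = $3,473.90

Sale 1 (586) [LIFO — newest first]: 350 @ $9.40 + 236 @ $6.80 = $4,894.80
Ending inventory: 176 @ $10.15 + 173 @ $5.10 + 45 @ $5.40 + 57 @ $7.00 + 24 @ $6.80 = $3,473.90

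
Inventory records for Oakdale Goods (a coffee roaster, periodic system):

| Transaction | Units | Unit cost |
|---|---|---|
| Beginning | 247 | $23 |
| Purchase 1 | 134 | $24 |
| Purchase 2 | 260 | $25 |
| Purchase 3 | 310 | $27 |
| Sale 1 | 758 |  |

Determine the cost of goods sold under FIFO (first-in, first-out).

COGS = $18,556

Sale 1 (758) [FIFO — oldest first]: 247 @ $23 + 134 @ $24 + 260 @ $25 + 117 @ $27 = $18,556
Ending inventory: 193 @ $27 = $5,211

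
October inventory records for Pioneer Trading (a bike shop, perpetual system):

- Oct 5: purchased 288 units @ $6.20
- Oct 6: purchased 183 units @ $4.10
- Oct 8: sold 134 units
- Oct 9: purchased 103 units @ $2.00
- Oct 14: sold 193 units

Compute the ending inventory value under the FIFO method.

Oct 8, 134 sold [FIFO — oldest first]: 134 @ $6.20 = $830.80
Oct 14, 193 sold [FIFO — oldest first]: 154 @ $6.20 + 39 @ $4.10 = $1,114.70
Total COGS = $830.80 + $1,114.70 = $1,945.50
Ending inventory: 144 @ $4.10 + 103 @ $2.00 = $796.40

Ending inventory = $796.40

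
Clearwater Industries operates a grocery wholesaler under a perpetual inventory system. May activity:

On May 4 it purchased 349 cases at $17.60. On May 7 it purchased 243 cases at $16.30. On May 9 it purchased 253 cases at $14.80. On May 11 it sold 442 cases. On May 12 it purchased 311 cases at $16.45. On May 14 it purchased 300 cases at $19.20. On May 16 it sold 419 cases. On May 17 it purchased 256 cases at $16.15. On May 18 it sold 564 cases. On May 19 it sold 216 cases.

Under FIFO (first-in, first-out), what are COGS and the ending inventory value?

May 11, 442 sold [FIFO — oldest first]: 349 @ $17.60 + 93 @ $16.30 = $7,658.30
May 16, 419 sold [FIFO — oldest first]: 150 @ $16.30 + 253 @ $14.80 + 16 @ $16.45 = $6,452.60
May 18, 564 sold [FIFO — oldest first]: 295 @ $16.45 + 269 @ $19.20 = $10,017.55
May 19, 216 sold [FIFO — oldest first]: 31 @ $19.20 + 185 @ $16.15 = $3,582.95
Total COGS = $7,658.30 + $6,452.60 + $10,017.55 + $3,582.95 = $27,711.40
Ending inventory: 71 @ $16.15 = $1,146.65
Check: goods available $28,858.05 = COGS $27,711.40 + ending $1,146.65

COGS = $27,711.40; ending inventory = $1,146.65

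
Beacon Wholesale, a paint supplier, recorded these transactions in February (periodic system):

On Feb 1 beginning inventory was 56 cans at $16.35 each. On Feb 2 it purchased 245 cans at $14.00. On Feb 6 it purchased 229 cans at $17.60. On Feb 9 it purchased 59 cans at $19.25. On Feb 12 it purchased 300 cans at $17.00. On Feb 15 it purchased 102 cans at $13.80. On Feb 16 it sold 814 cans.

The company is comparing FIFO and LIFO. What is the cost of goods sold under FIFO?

FIFO COGS: 56 @ $16.35 + 245 @ $14.00 + 229 @ $17.60 + 59 @ $19.25 + 225 @ $17.00 = $13,336.75
LIFO COGS: 102 @ $13.80 + 300 @ $17.00 + 59 @ $19.25 + 229 @ $17.60 + 124 @ $14.00 = $13,409.75

COGS = $13,336.75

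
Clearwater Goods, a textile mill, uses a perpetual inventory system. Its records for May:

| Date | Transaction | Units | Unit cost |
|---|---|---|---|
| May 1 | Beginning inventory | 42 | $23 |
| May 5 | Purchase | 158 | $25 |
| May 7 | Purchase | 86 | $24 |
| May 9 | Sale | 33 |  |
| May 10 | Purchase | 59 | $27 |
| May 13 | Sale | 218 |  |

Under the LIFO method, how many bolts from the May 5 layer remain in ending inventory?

May 9, 33 sold [LIFO — newest first]: 33 @ $24 = $792
May 13, 218 sold [LIFO — newest first]: 59 @ $27 + 53 @ $24 + 106 @ $25 = $5,515
Total COGS = $792 + $5,515 = $6,307
Ending inventory: 42 @ $23 + 52 @ $25 = $2,266

52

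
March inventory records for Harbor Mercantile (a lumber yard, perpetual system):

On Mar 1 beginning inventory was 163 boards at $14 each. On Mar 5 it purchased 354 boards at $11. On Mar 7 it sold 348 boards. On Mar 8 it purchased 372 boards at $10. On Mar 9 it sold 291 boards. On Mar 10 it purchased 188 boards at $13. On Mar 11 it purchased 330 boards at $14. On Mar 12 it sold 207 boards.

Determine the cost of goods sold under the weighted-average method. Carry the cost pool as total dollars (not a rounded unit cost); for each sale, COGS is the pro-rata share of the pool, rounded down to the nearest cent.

After Mar 1: 163 on hand, pool $2,282.00 (≈ $14.0000 each)
After Mar 5: 517 on hand, pool $6,176.00 (≈ $11.9458 each)
Mar 7, sell 348: 348/517 × $6,176.00 → $4,157.15
After Mar 8: 541 on hand, pool $5,738.85 (≈ $10.6079 each)
Mar 9, sell 291: 291/541 × $5,738.85 → $3,086.88
After Mar 10: 438 on hand, pool $5,095.97 (≈ $11.6346 each)
After Mar 11: 768 on hand, pool $9,715.97 (≈ $12.6510 each)
Mar 12, sell 207: 207/768 × $9,715.97 → $2,618.75
Total COGS = $4,157.15 + $3,086.88 + $2,618.75 = $9,862.78
Ending inventory (cost pool remaining) = $7,097.22

COGS = $9,862.78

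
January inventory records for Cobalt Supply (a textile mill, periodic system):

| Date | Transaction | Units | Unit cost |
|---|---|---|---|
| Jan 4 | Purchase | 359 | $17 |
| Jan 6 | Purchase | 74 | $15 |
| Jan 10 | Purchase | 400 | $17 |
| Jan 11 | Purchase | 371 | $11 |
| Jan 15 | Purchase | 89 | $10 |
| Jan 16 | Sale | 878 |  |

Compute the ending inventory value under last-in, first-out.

Jan 16, 878 sold [LIFO — newest first]: 89 @ $10 + 371 @ $11 + 400 @ $17 + 18 @ $15 = $12,041
Ending inventory: 359 @ $17 + 56 @ $15 = $6,943
Check: goods available $18,984 = COGS $12,041 + ending $6,943

Ending inventory = $6,943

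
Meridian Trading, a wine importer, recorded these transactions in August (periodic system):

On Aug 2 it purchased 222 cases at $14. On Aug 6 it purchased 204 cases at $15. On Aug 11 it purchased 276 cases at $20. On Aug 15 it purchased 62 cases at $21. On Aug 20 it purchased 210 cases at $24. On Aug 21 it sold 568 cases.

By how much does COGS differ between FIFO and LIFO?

FIFO COGS: 222 @ $14 + 204 @ $15 + 142 @ $20 = $9,008
LIFO COGS: 210 @ $24 + 62 @ $21 + 276 @ $20 + 20 @ $15 = $12,162
Difference = |$9,008 − $12,162| = $3,154

$3,154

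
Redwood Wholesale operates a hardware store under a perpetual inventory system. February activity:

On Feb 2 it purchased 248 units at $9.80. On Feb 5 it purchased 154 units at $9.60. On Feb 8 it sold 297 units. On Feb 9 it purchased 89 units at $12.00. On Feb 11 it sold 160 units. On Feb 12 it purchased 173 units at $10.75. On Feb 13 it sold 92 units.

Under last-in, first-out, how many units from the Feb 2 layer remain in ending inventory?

34

Feb 8, 297 sold [LIFO — newest first]: 154 @ $9.60 + 143 @ $9.80 = $2,879.80
Feb 11, 160 sold [LIFO — newest first]: 89 @ $12.00 + 71 @ $9.80 = $1,763.80
Feb 13, 92 sold [LIFO — newest first]: 92 @ $10.75 = $989.00
Total COGS = $2,879.80 + $1,763.80 + $989.00 = $5,632.60
Ending inventory: 34 @ $9.80 + 81 @ $10.75 = $1,203.95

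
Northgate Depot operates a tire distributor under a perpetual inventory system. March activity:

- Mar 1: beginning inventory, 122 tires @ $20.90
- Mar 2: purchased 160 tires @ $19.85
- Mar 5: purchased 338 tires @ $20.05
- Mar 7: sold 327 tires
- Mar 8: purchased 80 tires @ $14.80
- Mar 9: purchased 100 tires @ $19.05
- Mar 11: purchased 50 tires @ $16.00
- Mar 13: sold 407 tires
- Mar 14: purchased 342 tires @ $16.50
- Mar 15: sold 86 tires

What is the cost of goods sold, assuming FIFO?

COGS = $15,911.70

Mar 7, 327 sold [FIFO — oldest first]: 122 @ $20.90 + 160 @ $19.85 + 45 @ $20.05 = $6,628.05
Mar 13, 407 sold [FIFO — oldest first]: 293 @ $20.05 + 80 @ $14.80 + 34 @ $19.05 = $7,706.35
Mar 15, 86 sold [FIFO — oldest first]: 66 @ $19.05 + 20 @ $16.00 = $1,577.30
Total COGS = $6,628.05 + $7,706.35 + $1,577.30 = $15,911.70
Ending inventory: 30 @ $16.00 + 342 @ $16.50 = $6,123.00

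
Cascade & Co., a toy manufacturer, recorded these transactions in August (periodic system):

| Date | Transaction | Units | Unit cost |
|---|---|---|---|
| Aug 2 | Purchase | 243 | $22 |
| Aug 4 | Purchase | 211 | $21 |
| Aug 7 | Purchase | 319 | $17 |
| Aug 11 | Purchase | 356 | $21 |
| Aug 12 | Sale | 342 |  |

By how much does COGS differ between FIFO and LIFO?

FIFO COGS: 243 @ $22 + 99 @ $21 = $7,425
LIFO COGS: 342 @ $21 = $7,182
Difference = |$7,425 − $7,182| = $243

$243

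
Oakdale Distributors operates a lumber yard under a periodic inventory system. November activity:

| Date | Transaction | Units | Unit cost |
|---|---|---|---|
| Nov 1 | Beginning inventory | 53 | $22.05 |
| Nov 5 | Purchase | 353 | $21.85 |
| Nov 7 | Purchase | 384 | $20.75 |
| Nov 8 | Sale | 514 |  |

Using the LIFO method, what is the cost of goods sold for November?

Nov 8, 514 sold [LIFO — newest first]: 384 @ $20.75 + 130 @ $21.85 = $10,808.50
Ending inventory: 53 @ $22.05 + 223 @ $21.85 = $6,041.20
Check: goods available $16,849.70 = COGS $10,808.50 + ending $6,041.20

COGS = $10,808.50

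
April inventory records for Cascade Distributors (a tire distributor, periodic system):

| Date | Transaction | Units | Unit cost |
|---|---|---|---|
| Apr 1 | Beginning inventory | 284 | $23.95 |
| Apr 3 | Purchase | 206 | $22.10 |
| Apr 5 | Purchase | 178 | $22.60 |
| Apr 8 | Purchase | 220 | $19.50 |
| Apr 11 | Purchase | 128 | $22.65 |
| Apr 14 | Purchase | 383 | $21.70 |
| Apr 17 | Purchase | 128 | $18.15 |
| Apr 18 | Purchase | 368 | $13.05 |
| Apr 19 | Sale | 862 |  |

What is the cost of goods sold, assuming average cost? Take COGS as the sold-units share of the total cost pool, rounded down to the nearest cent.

COGS = $17,286.89

Apr 19, sell 862: 862/1895 × $38,003.10 → $17,286.89
Ending inventory (cost pool remaining) = $20,716.21
Check: goods available $38,003.10 = COGS $17,286.89 + ending $20,716.21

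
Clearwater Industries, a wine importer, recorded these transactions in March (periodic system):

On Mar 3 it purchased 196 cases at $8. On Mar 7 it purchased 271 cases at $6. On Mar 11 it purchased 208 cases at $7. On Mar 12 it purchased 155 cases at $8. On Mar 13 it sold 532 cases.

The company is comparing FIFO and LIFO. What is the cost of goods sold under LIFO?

FIFO COGS: 196 @ $8 + 271 @ $6 + 65 @ $7 = $3,649
LIFO COGS: 155 @ $8 + 208 @ $7 + 169 @ $6 = $3,710

COGS = $3,710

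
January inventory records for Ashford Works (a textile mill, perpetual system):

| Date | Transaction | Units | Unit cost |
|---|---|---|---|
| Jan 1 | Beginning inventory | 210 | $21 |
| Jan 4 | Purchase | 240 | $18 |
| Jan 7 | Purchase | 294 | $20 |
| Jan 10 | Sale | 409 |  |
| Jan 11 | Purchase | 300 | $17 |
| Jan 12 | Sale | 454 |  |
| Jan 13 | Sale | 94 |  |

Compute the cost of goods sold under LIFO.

Jan 10, 409 sold [LIFO — newest first]: 294 @ $20 + 115 @ $18 = $7,950
Jan 12, 454 sold [LIFO — newest first]: 300 @ $17 + 125 @ $18 + 29 @ $21 = $7,959
Jan 13, 94 sold [LIFO — newest first]: 94 @ $21 = $1,974
Total COGS = $7,950 + $7,959 + $1,974 = $17,883
Ending inventory: 87 @ $21 = $1,827

COGS = $17,883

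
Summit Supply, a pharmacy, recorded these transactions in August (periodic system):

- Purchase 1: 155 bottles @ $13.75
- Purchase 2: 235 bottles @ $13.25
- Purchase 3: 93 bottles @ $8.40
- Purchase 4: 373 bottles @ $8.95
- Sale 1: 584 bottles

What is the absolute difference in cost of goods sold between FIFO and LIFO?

FIFO COGS: 155 @ $13.75 + 235 @ $13.25 + 93 @ $8.40 + 101 @ $8.95 = $6,930.15
LIFO COGS: 373 @ $8.95 + 93 @ $8.40 + 118 @ $13.25 = $5,683.05
Difference = |$6,930.15 − $5,683.05| = $1,247.10

$1,247.10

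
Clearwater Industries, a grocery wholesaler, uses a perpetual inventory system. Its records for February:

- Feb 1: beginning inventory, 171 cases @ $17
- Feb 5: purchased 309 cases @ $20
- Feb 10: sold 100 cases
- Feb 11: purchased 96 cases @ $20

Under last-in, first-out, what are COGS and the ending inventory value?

COGS = $2,000; ending inventory = $9,007

Feb 10, 100 sold [LIFO — newest first]: 100 @ $20 = $2,000
Ending inventory: 171 @ $17 + 209 @ $20 + 96 @ $20 = $9,007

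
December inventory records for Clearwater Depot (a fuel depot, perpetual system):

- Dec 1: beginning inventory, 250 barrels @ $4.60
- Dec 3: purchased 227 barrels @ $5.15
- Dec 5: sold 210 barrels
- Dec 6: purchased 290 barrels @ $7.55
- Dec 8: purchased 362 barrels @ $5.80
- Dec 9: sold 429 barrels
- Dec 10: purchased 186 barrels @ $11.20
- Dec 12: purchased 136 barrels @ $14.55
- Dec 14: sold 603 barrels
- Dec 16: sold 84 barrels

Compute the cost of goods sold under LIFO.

COGS = $10,095.15

Dec 5, 210 sold [LIFO — newest first]: 210 @ $5.15 = $1,081.50
Dec 9, 429 sold [LIFO — newest first]: 362 @ $5.80 + 67 @ $7.55 = $2,605.45
Dec 14, 603 sold [LIFO — newest first]: 136 @ $14.55 + 186 @ $11.20 + 223 @ $7.55 + 17 @ $5.15 + 41 @ $4.60 = $6,021.80
Dec 16, 84 sold [LIFO — newest first]: 84 @ $4.60 = $386.40
Total COGS = $1,081.50 + $2,605.45 + $6,021.80 + $386.40 = $10,095.15
Ending inventory: 125 @ $4.60 = $575.00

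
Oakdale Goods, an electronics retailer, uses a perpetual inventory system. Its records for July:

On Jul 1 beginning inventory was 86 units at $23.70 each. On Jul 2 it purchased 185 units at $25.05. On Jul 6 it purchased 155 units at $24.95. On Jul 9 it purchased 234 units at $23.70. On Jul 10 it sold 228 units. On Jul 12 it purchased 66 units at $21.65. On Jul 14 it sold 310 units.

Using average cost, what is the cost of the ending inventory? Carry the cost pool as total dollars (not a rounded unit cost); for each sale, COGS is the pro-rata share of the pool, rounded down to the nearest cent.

After Jul 1: 86 on hand, pool $2,038.20 (≈ $23.7000 each)
After Jul 2: 271 on hand, pool $6,672.45 (≈ $24.6216 each)
After Jul 6: 426 on hand, pool $10,539.70 (≈ $24.7411 each)
After Jul 9: 660 on hand, pool $16,085.50 (≈ $24.3720 each)
Jul 10, sell 228: 228/660 × $16,085.50 → $5,556.80
After Jul 12: 498 on hand, pool $11,957.60 (≈ $24.0112 each)
Jul 14, sell 310: 310/498 × $11,957.60 → $7,443.48
Total COGS = $5,556.80 + $7,443.48 = $13,000.28
Ending inventory (cost pool remaining) = $4,514.12
Check: goods available $17,514.40 = COGS $13,000.28 + ending $4,514.12

Ending inventory = $4,514.12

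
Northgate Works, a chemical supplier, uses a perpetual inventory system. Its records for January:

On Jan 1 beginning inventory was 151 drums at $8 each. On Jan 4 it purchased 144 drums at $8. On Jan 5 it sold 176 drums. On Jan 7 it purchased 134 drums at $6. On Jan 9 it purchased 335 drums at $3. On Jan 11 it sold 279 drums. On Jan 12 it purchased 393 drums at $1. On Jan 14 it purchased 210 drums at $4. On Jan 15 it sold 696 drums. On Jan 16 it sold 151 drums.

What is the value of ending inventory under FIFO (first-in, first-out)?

Ending inventory = $260

Jan 5, 176 sold [FIFO — oldest first]: 151 @ $8 + 25 @ $8 = $1,408
Jan 11, 279 sold [FIFO — oldest first]: 119 @ $8 + 134 @ $6 + 26 @ $3 = $1,834
Jan 15, 696 sold [FIFO — oldest first]: 309 @ $3 + 387 @ $1 = $1,314
Jan 16, 151 sold [FIFO — oldest first]: 6 @ $1 + 145 @ $4 = $586
Total COGS = $1,408 + $1,834 + $1,314 + $586 = $5,142
Ending inventory: 65 @ $4 = $260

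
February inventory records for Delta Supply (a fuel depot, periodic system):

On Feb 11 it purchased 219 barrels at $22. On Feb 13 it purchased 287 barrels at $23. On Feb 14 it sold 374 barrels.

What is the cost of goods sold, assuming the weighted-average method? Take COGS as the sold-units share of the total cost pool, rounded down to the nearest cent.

Feb 14, sell 374: 374/506 × $11,419.00 → $8,440.13
Ending inventory (cost pool remaining) = $2,978.87

COGS = $8,440.13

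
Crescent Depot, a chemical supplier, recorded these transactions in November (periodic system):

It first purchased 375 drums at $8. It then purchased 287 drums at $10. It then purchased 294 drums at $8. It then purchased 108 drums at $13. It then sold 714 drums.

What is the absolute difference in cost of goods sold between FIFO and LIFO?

FIFO COGS: 375 @ $8 + 287 @ $10 + 52 @ $8 = $6,286
LIFO COGS: 108 @ $13 + 294 @ $8 + 287 @ $10 + 25 @ $8 = $6,826
Difference = |$6,286 − $6,826| = $540

$540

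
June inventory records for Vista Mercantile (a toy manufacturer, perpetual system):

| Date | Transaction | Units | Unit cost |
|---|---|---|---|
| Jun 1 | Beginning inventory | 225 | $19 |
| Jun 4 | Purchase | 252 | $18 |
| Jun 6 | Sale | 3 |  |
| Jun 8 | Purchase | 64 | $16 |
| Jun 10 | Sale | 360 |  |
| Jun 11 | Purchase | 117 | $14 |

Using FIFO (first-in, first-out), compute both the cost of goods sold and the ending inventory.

Jun 6, 3 sold [FIFO — oldest first]: 3 @ $19 = $57
Jun 10, 360 sold [FIFO — oldest first]: 222 @ $19 + 138 @ $18 = $6,702
Total COGS = $57 + $6,702 = $6,759
Ending inventory: 114 @ $18 + 64 @ $16 + 117 @ $14 = $4,714

COGS = $6,759; ending inventory = $4,714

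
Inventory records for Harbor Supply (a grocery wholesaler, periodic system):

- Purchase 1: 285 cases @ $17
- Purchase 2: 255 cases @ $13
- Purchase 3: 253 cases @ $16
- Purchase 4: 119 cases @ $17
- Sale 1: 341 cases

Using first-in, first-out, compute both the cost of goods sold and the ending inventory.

Sale 1 (341) [FIFO — oldest first]: 285 @ $17 + 56 @ $13 = $5,573
Ending inventory: 199 @ $13 + 253 @ $16 + 119 @ $17 = $8,658
Check: goods available $14,231 = COGS $5,573 + ending $8,658

COGS = $5,573; ending inventory = $8,658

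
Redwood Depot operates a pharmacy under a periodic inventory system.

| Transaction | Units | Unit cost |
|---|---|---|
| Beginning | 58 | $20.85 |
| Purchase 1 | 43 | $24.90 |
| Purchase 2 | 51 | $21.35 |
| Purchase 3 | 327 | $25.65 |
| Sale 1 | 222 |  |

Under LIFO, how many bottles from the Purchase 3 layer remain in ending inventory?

Sale 1 (222) [LIFO — newest first]: 222 @ $25.65 = $5,694.30
Ending inventory: 58 @ $20.85 + 43 @ $24.90 + 51 @ $21.35 + 105 @ $25.65 = $6,062.10

105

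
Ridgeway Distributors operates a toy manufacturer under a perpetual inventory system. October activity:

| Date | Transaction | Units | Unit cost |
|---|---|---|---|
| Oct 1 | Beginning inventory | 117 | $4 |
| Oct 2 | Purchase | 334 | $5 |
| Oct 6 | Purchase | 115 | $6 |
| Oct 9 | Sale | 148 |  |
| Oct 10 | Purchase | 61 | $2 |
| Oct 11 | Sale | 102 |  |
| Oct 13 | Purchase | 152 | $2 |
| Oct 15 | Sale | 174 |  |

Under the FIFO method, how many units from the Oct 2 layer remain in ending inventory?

Oct 9, 148 sold [FIFO — oldest first]: 117 @ $4 + 31 @ $5 = $623
Oct 11, 102 sold [FIFO — oldest first]: 102 @ $5 = $510
Oct 15, 174 sold [FIFO — oldest first]: 174 @ $5 = $870
Total COGS = $623 + $510 + $870 = $2,003
Ending inventory: 27 @ $5 + 115 @ $6 + 61 @ $2 + 152 @ $2 = $1,251

27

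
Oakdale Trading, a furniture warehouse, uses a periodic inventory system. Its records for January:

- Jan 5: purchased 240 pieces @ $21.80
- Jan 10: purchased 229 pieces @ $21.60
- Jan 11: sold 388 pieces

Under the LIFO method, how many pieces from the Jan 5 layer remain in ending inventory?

81

Jan 11, 388 sold [LIFO — newest first]: 229 @ $21.60 + 159 @ $21.80 = $8,412.60
Ending inventory: 81 @ $21.80 = $1,765.80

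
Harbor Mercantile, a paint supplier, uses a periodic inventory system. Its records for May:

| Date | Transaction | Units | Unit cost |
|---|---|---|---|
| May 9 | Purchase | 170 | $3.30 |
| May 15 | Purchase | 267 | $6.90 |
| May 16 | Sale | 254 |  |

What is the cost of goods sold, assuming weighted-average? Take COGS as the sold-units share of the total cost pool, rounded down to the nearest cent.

COGS = $1,396.88

May 16, sell 254: 254/437 × $2,403.30 → $1,396.88
Ending inventory (cost pool remaining) = $1,006.42
Check: goods available $2,403.30 = COGS $1,396.88 + ending $1,006.42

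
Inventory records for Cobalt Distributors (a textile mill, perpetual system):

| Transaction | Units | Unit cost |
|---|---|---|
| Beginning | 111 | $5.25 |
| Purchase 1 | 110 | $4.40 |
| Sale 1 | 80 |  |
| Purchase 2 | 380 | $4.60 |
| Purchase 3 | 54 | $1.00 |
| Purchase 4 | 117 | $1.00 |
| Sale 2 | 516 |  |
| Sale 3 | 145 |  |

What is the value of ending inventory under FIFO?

Ending inventory = $31.00

Sale 1 (80) [FIFO — oldest first]: 80 @ $5.25 = $420.00
Sale 2 (516) [FIFO — oldest first]: 31 @ $5.25 + 110 @ $4.40 + 375 @ $4.60 = $2,371.75
Sale 3 (145) [FIFO — oldest first]: 5 @ $4.60 + 54 @ $1.00 + 86 @ $1.00 = $163.00
Total COGS = $420.00 + $2,371.75 + $163.00 = $2,954.75
Ending inventory: 31 @ $1.00 = $31.00
Check: goods available $2,985.75 = COGS $2,954.75 + ending $31.00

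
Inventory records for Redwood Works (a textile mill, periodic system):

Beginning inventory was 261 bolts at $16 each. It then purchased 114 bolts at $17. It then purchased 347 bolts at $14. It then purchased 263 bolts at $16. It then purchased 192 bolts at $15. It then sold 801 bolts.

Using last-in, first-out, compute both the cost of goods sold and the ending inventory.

COGS = $11,932; ending inventory = $6,128

Sale 1 (801) [LIFO — newest first]: 192 @ $15 + 263 @ $16 + 346 @ $14 = $11,932
Ending inventory: 261 @ $16 + 114 @ $17 + 1 @ $14 = $6,128
Check: goods available $18,060 = COGS $11,932 + ending $6,128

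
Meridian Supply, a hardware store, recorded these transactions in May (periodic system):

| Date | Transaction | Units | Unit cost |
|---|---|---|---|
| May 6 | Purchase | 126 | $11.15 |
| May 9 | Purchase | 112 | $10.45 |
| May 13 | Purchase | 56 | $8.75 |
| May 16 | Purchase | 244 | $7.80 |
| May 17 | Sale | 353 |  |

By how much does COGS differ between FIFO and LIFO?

$578.45

FIFO COGS: 126 @ $11.15 + 112 @ $10.45 + 56 @ $8.75 + 59 @ $7.80 = $3,525.50
LIFO COGS: 244 @ $7.80 + 56 @ $8.75 + 53 @ $10.45 = $2,947.05
Difference = |$3,525.50 − $2,947.05| = $578.45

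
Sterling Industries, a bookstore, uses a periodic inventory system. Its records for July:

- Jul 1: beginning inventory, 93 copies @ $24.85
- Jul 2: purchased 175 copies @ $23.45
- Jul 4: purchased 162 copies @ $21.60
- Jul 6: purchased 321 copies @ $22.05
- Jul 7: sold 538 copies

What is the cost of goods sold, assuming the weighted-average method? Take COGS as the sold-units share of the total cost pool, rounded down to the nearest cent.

Jul 7, sell 538: 538/751 × $16,992.05 → $12,172.73
Ending inventory (cost pool remaining) = $4,819.32
Check: goods available $16,992.05 = COGS $12,172.73 + ending $4,819.32

COGS = $12,172.73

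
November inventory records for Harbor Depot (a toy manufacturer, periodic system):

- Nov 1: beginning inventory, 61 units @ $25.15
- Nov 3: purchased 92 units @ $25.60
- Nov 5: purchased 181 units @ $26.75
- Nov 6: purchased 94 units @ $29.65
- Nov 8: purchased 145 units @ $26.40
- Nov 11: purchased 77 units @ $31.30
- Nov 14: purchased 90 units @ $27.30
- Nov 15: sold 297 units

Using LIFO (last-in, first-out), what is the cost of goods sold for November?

Nov 15, 297 sold [LIFO — newest first]: 90 @ $27.30 + 77 @ $31.30 + 130 @ $26.40 = $8,299.10
Ending inventory: 61 @ $25.15 + 92 @ $25.60 + 181 @ $26.75 + 94 @ $29.65 + 15 @ $26.40 = $11,914.20

COGS = $8,299.10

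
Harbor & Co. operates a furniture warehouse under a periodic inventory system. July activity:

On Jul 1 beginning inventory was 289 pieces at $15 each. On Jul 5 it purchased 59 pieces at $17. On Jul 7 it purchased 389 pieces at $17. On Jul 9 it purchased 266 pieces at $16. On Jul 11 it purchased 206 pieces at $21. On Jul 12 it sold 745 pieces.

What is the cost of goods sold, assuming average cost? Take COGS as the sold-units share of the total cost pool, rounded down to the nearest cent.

Jul 12, sell 745: 745/1209 × $20,533.00 → $12,652.67
Ending inventory (cost pool remaining) = $7,880.33

COGS = $12,652.67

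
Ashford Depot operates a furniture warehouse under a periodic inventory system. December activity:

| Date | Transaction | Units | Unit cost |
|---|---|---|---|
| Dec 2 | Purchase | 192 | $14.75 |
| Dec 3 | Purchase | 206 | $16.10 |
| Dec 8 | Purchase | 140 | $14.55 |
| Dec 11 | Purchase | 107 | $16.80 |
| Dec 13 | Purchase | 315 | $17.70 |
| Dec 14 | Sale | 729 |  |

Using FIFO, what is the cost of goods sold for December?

Dec 14, 729 sold [FIFO — oldest first]: 192 @ $14.75 + 206 @ $16.10 + 140 @ $14.55 + 107 @ $16.80 + 84 @ $17.70 = $11,470.00
Ending inventory: 231 @ $17.70 = $4,088.70

COGS = $11,470.00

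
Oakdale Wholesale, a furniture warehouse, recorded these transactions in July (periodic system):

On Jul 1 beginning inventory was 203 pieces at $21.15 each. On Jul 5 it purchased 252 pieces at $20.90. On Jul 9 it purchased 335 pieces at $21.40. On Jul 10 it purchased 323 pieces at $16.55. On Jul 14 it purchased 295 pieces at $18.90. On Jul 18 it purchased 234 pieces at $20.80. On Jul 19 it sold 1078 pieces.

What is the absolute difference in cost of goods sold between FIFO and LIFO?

$870.90

FIFO COGS: 203 @ $21.15 + 252 @ $20.90 + 335 @ $21.40 + 288 @ $16.55 = $21,495.65
LIFO COGS: 234 @ $20.80 + 295 @ $18.90 + 323 @ $16.55 + 226 @ $21.40 = $20,624.75
Difference = |$21,495.65 − $20,624.75| = $870.90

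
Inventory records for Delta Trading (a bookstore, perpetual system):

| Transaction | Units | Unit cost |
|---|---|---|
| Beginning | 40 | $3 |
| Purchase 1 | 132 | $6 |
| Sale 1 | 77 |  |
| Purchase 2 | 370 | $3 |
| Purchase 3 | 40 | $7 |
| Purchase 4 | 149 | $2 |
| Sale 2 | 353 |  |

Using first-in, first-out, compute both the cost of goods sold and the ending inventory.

Sale 1 (77) [FIFO — oldest first]: 40 @ $3 + 37 @ $6 = $342
Sale 2 (353) [FIFO — oldest first]: 95 @ $6 + 258 @ $3 = $1,344
Total COGS = $342 + $1,344 = $1,686
Ending inventory: 112 @ $3 + 40 @ $7 + 149 @ $2 = $914

COGS = $1,686; ending inventory = $914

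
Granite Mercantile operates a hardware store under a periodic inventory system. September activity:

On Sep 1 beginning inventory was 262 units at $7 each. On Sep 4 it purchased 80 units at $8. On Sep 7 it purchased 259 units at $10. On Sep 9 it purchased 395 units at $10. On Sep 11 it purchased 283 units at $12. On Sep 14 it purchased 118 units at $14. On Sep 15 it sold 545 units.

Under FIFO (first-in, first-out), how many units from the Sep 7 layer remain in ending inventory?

Sep 15, 545 sold [FIFO — oldest first]: 262 @ $7 + 80 @ $8 + 203 @ $10 = $4,504
Ending inventory: 56 @ $10 + 395 @ $10 + 283 @ $12 + 118 @ $14 = $9,558

56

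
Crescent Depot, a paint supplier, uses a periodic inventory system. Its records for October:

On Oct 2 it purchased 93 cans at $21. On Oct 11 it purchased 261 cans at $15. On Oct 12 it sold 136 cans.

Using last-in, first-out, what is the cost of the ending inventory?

Ending inventory = $3,828

Oct 12, 136 sold [LIFO — newest first]: 136 @ $15 = $2,040
Ending inventory: 93 @ $21 + 125 @ $15 = $3,828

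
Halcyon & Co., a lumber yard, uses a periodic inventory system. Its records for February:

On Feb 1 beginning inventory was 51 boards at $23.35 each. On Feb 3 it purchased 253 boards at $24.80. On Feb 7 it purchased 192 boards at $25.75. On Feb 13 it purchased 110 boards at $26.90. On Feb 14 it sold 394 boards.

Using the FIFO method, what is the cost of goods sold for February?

COGS = $9,782.75

Feb 14, 394 sold [FIFO — oldest first]: 51 @ $23.35 + 253 @ $24.80 + 90 @ $25.75 = $9,782.75
Ending inventory: 102 @ $25.75 + 110 @ $26.90 = $5,585.50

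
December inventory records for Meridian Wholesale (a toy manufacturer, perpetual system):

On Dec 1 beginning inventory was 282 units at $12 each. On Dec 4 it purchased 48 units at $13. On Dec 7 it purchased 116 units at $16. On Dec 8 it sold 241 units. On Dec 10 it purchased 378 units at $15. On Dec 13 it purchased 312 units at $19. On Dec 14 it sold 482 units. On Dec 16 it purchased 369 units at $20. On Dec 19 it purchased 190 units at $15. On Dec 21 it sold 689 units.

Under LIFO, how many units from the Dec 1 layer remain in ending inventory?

205

Dec 8, 241 sold [LIFO — newest first]: 116 @ $16 + 48 @ $13 + 77 @ $12 = $3,404
Dec 14, 482 sold [LIFO — newest first]: 312 @ $19 + 170 @ $15 = $8,478
Dec 21, 689 sold [LIFO — newest first]: 190 @ $15 + 369 @ $20 + 130 @ $15 = $12,180
Total COGS = $3,404 + $8,478 + $12,180 = $24,062
Ending inventory: 205 @ $12 + 78 @ $15 = $3,630
Check: goods available $27,692 = COGS $24,062 + ending $3,630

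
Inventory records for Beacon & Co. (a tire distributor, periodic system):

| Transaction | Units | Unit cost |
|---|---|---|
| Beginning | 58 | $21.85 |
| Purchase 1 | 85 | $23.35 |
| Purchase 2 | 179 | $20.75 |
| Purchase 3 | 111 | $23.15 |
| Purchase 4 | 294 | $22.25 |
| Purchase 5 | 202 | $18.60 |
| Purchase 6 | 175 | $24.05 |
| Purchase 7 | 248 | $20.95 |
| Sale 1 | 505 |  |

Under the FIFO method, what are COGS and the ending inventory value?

Sale 1 (505) [FIFO — oldest first]: 58 @ $21.85 + 85 @ $23.35 + 179 @ $20.75 + 111 @ $23.15 + 72 @ $22.25 = $11,137.95
Ending inventory: 222 @ $22.25 + 202 @ $18.60 + 175 @ $24.05 + 248 @ $20.95 = $18,101.05
Check: goods available $29,239.00 = COGS $11,137.95 + ending $18,101.05

COGS = $11,137.95; ending inventory = $18,101.05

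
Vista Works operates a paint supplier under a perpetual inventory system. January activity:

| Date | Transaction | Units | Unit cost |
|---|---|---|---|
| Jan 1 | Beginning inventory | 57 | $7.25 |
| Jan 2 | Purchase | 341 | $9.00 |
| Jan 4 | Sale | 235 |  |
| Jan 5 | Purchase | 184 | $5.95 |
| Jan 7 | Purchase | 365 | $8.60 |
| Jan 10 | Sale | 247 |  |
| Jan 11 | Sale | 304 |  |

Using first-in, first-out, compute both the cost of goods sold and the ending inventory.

COGS = $6,331.45; ending inventory = $1,384.60

Jan 4, 235 sold [FIFO — oldest first]: 57 @ $7.25 + 178 @ $9.00 = $2,015.25
Jan 10, 247 sold [FIFO — oldest first]: 163 @ $9.00 + 84 @ $5.95 = $1,966.80
Jan 11, 304 sold [FIFO — oldest first]: 100 @ $5.95 + 204 @ $8.60 = $2,349.40
Total COGS = $2,015.25 + $1,966.80 + $2,349.40 = $6,331.45
Ending inventory: 161 @ $8.60 = $1,384.60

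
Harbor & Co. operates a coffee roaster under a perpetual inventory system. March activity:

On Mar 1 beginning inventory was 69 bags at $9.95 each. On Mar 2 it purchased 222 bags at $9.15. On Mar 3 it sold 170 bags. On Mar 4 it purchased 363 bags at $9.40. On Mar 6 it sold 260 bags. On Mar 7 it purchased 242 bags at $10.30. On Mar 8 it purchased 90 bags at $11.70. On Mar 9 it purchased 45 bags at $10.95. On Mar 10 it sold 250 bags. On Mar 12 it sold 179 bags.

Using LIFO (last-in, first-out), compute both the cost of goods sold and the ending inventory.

Mar 3, 170 sold [LIFO — newest first]: 170 @ $9.15 = $1,555.50
Mar 6, 260 sold [LIFO — newest first]: 260 @ $9.40 = $2,444.00
Mar 10, 250 sold [LIFO — newest first]: 45 @ $10.95 + 90 @ $11.70 + 115 @ $10.30 = $2,730.25
Mar 12, 179 sold [LIFO — newest first]: 127 @ $10.30 + 52 @ $9.40 = $1,796.90
Total COGS = $1,555.50 + $2,444.00 + $2,730.25 + $1,796.90 = $8,526.65
Ending inventory: 69 @ $9.95 + 52 @ $9.15 + 51 @ $9.40 = $1,641.75

COGS = $8,526.65; ending inventory = $1,641.75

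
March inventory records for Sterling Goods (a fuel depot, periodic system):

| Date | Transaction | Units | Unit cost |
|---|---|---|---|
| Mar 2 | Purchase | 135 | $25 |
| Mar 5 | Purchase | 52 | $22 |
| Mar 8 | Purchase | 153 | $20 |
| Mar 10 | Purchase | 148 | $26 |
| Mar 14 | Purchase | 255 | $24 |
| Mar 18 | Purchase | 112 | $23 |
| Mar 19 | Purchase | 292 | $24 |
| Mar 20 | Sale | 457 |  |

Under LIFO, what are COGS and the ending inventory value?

Mar 20, 457 sold [LIFO — newest first]: 292 @ $24 + 112 @ $23 + 53 @ $24 = $10,856
Ending inventory: 135 @ $25 + 52 @ $22 + 153 @ $20 + 148 @ $26 + 202 @ $24 = $16,275

COGS = $10,856; ending inventory = $16,275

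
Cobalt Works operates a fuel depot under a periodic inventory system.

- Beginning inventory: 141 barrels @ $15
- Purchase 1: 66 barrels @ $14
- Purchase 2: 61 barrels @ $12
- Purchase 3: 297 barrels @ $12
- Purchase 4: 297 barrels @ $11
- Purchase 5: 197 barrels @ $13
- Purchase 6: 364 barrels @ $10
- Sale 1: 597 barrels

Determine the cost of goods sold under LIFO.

COGS = $6,597

Sale 1 (597) [LIFO — newest first]: 364 @ $10 + 197 @ $13 + 36 @ $11 = $6,597
Ending inventory: 141 @ $15 + 66 @ $14 + 61 @ $12 + 297 @ $12 + 261 @ $11 = $10,206
Check: goods available $16,803 = COGS $6,597 + ending $10,206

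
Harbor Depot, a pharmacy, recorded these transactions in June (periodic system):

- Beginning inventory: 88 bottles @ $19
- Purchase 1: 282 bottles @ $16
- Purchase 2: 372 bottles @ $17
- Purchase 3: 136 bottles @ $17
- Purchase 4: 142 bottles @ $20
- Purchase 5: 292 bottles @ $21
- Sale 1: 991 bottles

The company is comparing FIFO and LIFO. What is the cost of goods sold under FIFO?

COGS = $17,080

FIFO COGS: 88 @ $19 + 282 @ $16 + 372 @ $17 + 136 @ $17 + 113 @ $20 = $17,080
LIFO COGS: 292 @ $21 + 142 @ $20 + 136 @ $17 + 372 @ $17 + 49 @ $16 = $18,392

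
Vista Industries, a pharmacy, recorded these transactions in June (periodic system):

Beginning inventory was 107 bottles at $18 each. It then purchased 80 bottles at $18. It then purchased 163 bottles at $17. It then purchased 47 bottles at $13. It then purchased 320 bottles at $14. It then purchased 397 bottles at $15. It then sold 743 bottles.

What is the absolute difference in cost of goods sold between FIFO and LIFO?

FIFO COGS: 107 @ $18 + 80 @ $18 + 163 @ $17 + 47 @ $13 + 320 @ $14 + 26 @ $15 = $11,618
LIFO COGS: 397 @ $15 + 320 @ $14 + 26 @ $13 = $10,773
Difference = |$11,618 − $10,773| = $845

$845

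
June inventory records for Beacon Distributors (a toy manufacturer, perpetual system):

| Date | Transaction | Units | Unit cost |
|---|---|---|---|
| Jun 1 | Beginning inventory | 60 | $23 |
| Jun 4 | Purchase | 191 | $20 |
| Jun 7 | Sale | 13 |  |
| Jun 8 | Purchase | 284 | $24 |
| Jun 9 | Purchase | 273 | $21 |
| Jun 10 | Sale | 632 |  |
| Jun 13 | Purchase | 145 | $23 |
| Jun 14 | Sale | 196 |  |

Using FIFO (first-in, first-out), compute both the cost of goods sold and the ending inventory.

Jun 7, 13 sold [FIFO — oldest first]: 13 @ $23 = $299
Jun 10, 632 sold [FIFO — oldest first]: 47 @ $23 + 191 @ $20 + 284 @ $24 + 110 @ $21 = $14,027
Jun 14, 196 sold [FIFO — oldest first]: 163 @ $21 + 33 @ $23 = $4,182
Total COGS = $299 + $14,027 + $4,182 = $18,508
Ending inventory: 112 @ $23 = $2,576

COGS = $18,508; ending inventory = $2,576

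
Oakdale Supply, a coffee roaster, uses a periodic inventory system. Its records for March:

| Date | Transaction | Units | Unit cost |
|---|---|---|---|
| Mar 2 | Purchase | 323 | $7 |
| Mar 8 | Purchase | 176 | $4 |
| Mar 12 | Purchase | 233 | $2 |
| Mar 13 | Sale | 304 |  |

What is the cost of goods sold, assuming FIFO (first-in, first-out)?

Mar 13, 304 sold [FIFO — oldest first]: 304 @ $7 = $2,128
Ending inventory: 19 @ $7 + 176 @ $4 + 233 @ $2 = $1,303

COGS = $2,128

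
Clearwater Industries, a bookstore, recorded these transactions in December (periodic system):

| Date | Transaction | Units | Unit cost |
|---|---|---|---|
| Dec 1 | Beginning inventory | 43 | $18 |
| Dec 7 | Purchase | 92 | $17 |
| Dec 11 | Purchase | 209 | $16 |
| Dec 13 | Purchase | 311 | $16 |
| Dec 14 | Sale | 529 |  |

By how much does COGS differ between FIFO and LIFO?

$169

FIFO COGS: 43 @ $18 + 92 @ $17 + 209 @ $16 + 185 @ $16 = $8,642
LIFO COGS: 311 @ $16 + 209 @ $16 + 9 @ $17 = $8,473
Difference = |$8,642 − $8,473| = $169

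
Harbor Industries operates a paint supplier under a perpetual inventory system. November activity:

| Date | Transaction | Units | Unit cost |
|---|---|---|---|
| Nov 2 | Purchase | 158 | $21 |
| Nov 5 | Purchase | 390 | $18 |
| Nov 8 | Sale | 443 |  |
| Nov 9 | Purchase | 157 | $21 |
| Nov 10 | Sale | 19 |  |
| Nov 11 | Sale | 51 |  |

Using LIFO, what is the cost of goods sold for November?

Nov 8, 443 sold [LIFO — newest first]: 390 @ $18 + 53 @ $21 = $8,133
Nov 10, 19 sold [LIFO — newest first]: 19 @ $21 = $399
Nov 11, 51 sold [LIFO — newest first]: 51 @ $21 = $1,071
Total COGS = $8,133 + $399 + $1,071 = $9,603
Ending inventory: 105 @ $21 + 87 @ $21 = $4,032

COGS = $9,603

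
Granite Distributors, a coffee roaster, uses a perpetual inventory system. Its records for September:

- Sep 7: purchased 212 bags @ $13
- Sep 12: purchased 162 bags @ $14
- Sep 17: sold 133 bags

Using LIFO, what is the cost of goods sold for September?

COGS = $1,862

Sep 17, 133 sold [LIFO — newest first]: 133 @ $14 = $1,862
Ending inventory: 212 @ $13 + 29 @ $14 = $3,162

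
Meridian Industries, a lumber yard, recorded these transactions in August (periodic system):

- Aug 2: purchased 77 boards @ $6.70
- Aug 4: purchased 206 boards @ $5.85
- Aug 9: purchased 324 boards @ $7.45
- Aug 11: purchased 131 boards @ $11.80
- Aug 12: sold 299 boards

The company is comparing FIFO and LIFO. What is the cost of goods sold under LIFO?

FIFO COGS: 77 @ $6.70 + 206 @ $5.85 + 16 @ $7.45 = $1,840.20
LIFO COGS: 131 @ $11.80 + 168 @ $7.45 = $2,797.40

COGS = $2,797.40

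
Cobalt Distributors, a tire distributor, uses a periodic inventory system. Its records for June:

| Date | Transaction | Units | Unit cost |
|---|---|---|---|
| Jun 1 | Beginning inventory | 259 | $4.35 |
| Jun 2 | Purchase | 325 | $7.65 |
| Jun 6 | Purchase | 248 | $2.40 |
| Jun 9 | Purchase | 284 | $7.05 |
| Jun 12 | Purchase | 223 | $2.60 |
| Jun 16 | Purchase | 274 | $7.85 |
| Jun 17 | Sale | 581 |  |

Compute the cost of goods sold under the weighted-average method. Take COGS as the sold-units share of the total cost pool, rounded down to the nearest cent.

Jun 17, sell 581: 581/1613 × $8,941.00 → $3,220.53
Ending inventory (cost pool remaining) = $5,720.47
Check: goods available $8,941.00 = COGS $3,220.53 + ending $5,720.47

COGS = $3,220.53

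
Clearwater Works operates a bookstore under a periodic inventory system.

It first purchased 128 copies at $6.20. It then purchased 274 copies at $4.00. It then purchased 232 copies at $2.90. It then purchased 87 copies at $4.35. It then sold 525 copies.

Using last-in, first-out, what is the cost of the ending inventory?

Sale 1 (525) [LIFO — newest first]: 87 @ $4.35 + 232 @ $2.90 + 206 @ $4.00 = $1,875.25
Ending inventory: 128 @ $6.20 + 68 @ $4.00 = $1,065.60

Ending inventory = $1,065.60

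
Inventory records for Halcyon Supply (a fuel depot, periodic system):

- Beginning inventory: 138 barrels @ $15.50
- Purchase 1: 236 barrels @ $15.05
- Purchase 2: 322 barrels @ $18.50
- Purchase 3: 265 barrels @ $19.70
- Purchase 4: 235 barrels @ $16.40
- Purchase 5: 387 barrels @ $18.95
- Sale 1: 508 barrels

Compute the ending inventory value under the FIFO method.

Sale 1 (508) [FIFO — oldest first]: 138 @ $15.50 + 236 @ $15.05 + 134 @ $18.50 = $8,169.80
Ending inventory: 188 @ $18.50 + 265 @ $19.70 + 235 @ $16.40 + 387 @ $18.95 = $19,886.15
Check: goods available $28,055.95 = COGS $8,169.80 + ending $19,886.15

Ending inventory = $19,886.15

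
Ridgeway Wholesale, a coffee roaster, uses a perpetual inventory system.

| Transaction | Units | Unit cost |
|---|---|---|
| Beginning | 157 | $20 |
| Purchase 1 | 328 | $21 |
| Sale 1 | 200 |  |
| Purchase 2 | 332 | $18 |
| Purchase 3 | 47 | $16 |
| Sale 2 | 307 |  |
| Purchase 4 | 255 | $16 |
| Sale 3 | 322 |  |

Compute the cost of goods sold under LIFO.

Sale 1 (200) [LIFO — newest first]: 200 @ $21 = $4,200
Sale 2 (307) [LIFO — newest first]: 47 @ $16 + 260 @ $18 = $5,432
Sale 3 (322) [LIFO — newest first]: 255 @ $16 + 67 @ $18 = $5,286
Total COGS = $4,200 + $5,432 + $5,286 = $14,918
Ending inventory: 157 @ $20 + 128 @ $21 + 5 @ $18 = $5,918
Check: goods available $20,836 = COGS $14,918 + ending $5,918

COGS = $14,918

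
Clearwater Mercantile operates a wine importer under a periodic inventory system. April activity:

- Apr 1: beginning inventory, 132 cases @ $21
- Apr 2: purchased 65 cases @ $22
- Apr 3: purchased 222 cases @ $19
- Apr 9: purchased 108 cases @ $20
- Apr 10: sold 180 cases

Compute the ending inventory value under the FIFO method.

Apr 10, 180 sold [FIFO — oldest first]: 132 @ $21 + 48 @ $22 = $3,828
Ending inventory: 17 @ $22 + 222 @ $19 + 108 @ $20 = $6,752

Ending inventory = $6,752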